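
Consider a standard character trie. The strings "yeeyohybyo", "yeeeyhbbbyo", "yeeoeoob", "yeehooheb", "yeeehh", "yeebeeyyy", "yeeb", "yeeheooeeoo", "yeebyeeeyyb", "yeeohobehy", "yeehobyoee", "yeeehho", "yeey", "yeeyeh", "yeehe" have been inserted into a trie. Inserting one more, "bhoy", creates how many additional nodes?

No existing word starts with "b", so every character of "bhoy" needs a new node.
4 − 0 = 4 new nodes.

4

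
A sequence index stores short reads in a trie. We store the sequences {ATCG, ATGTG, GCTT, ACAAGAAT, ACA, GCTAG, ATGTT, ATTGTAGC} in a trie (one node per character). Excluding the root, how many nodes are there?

Trie structure (* marks end of a word):
(root)
├─ A
│  ├─ C
│  │  └─ A *
│  │     └─ A
│  │        └─ G
│  │           └─ A
│  │              └─ A
│  │                 └─ T *
│  └─ T
│     ├─ C
│     │  └─ G *
│     ├─ G
│     │  └─ T
│     │     ├─ G *
│     │     └─ T *
│     └─ T
│        └─ G
│           └─ T
│              └─ A
│                 └─ G
│                    └─ C *
└─ G
   └─ C
      └─ T
         ├─ A
         │  └─ G *
         └─ T *
Counting every labelled node above: 27.

27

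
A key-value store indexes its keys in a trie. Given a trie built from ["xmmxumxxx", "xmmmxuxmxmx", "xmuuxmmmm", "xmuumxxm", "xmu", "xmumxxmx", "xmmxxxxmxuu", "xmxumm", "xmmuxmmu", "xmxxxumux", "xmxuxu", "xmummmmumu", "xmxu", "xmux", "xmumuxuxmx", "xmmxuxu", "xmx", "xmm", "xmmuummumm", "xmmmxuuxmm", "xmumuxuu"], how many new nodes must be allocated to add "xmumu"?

0

Every character of "xmumu" already lies on an existing path (it is a prefix of some stored word).
No new nodes are needed: 0.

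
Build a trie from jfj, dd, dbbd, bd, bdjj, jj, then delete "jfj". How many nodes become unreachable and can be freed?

2

Walk "jfj" from the leaf back toward the root, removing each node that no remaining word uses.
The suffix "fj" (2 nodes) is used only by "jfj"; the node for "j" still has the child "j", so pruning stops there.
Nodes removed: 2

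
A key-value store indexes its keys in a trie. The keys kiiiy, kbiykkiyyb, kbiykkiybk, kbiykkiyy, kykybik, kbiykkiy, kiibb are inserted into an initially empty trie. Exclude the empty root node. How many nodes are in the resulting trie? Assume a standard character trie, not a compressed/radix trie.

24

Trie structure (* marks end of a word):
(root)
└─ k
   ├─ b
   │  └─ i
   │     └─ y
   │        └─ k
   │           └─ k
   │              └─ i
   │                 └─ y *
   │                    ├─ b
   │                    │  └─ k *
   │                    └─ y *
   │                       └─ b *
   ├─ i
   │  └─ i
   │     ├─ b
   │     │  └─ b *
   │     └─ i
   │        └─ y *
   └─ y
      └─ k
         └─ y
            └─ b
               └─ i
                  └─ k *
Counting every labelled node above: 24.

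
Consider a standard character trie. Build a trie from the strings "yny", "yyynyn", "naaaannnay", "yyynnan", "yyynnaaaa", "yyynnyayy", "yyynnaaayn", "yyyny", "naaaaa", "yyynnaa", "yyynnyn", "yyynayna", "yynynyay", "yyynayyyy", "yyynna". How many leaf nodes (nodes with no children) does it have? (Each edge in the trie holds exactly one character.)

12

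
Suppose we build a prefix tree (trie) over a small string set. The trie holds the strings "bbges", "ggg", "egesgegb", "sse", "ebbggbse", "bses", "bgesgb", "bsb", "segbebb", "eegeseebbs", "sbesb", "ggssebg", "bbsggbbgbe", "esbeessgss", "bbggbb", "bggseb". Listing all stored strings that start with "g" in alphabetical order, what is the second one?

ggssebg

DFS of the "g" subtree visits, in order: "ggg", "ggssebg"
The 2nd is ggssebg.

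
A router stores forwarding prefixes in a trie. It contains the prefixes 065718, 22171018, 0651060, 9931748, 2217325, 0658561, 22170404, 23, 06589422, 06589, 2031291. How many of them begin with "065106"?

Filter for entries beginning with "065106":
Words under "065106": 0651060
Count: 1

1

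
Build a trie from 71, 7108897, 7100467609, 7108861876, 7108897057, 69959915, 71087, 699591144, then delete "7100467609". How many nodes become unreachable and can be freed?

7

A node on "7100467609"'s path can go only if nothing else ends at it or branches off below it.
The suffix "0467609" (7 nodes) is used only by "7100467609"; the node for "710" still has the child "8", so pruning stops there.
Nodes removed: 7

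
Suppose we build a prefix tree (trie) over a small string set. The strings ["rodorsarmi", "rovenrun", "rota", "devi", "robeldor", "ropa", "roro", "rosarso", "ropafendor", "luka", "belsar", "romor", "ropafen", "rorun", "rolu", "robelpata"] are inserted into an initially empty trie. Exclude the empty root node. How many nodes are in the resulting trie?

Insert word by word; a character creates a node only if that edge doesn't already exist:
  "rodorsarmi" → 10 new (r, o, d, o, r, s, a, r, m, i)
  "rovenrun" → prefix "ro" already present; 6 new (v, e, n, r, u, n)
  "rota" → prefix "ro" already present; 2 new (t, a)
  "devi" → 4 new (d, e, v, i)
  "robeldor" → prefix "ro" already present; 6 new (b, e, l, d, o, r)
  "ropa" → prefix "ro" already present; 2 new (p, a)
  "roro" → prefix "ro" already present; 2 new (r, o)
  "rosarso" → prefix "ro" already present; 5 new (s, a, r, s, o)
  "ropafendor" → prefix "ropa" already present; 6 new (f, e, n, d, o, r)
  "luka" → 4 new (l, u, k, a)
  "belsar" → 6 new (b, e, l, s, a, r)
  "romor" → prefix "ro" already present; 3 new (m, o, r)
  "ropafen" → prefix "ropafen" already present; 0 new (none)
  "rorun" → prefix "ror" already present; 2 new (u, n)
  "rolu" → prefix "ro" already present; 2 new (l, u)
  "robelpata" → prefix "robel" already present; 4 new (p, a, t, a)
Total nodes = 10 + 6 + 2 + 4 + 6 + 2 + 2 + 5 + 6 + 4 + 6 + 3 + 0 + 2 + 2 + 4 = 64

64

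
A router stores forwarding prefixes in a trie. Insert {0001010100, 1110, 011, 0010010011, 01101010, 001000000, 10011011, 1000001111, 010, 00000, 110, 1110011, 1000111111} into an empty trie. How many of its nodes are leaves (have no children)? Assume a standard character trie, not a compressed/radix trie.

11

A leaf is a node with no children — equivalently, the end of a word that is not a proper prefix of any other stored word.
Those words: "00000", "0001010100", "001000000", "0010010011", "010", "01101010", "1000001111", "1000111111", "10011011", "110", "1110011"
Leaf count: 11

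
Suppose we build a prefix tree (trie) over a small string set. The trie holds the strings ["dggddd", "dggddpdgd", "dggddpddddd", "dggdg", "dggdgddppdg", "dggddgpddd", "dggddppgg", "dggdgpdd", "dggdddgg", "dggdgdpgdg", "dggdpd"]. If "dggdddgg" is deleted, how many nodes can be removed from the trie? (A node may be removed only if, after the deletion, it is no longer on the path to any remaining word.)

Walk "dggdddgg" from the leaf back toward the root, removing each node that no remaining word uses.
The suffix "gg" (2 nodes) is used only by "dggdddgg"; "dggddd" is itself a stored word, so pruning stops there.
Nodes removed: 2

2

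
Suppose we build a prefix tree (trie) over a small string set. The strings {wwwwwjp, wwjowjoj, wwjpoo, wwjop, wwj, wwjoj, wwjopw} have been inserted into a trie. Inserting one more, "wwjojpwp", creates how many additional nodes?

Walking "wwjojpwp" from the root, the first 5 characters ("wwjoj") follow existing edges; "p" is the first miss.
Each of the 3 remaining characters creates one node.

3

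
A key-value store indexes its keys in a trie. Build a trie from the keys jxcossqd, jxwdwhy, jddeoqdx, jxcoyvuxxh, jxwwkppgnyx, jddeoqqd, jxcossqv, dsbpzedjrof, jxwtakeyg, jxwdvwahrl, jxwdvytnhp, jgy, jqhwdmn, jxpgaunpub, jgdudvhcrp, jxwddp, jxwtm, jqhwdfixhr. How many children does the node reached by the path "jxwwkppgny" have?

Walk "jxwwkppgny" from the root, arriving at one node.
Distinct next characters after "jxwwkppgny": x.
That node has 1 child edge.

1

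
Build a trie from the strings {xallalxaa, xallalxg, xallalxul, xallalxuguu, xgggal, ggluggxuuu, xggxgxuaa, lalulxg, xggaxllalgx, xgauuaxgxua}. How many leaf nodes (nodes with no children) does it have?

A leaf is a node with no children — equivalently, the end of a word that is not a proper prefix of any other stored word.
Those words: "ggluggxuuu", "lalulxg", "xallalxaa", "xallalxg", "xallalxuguu", "xallalxul", "xgauuaxgxua", "xggaxllalgx", "xgggal", "xggxgxuaa"
Leaf count: 10

10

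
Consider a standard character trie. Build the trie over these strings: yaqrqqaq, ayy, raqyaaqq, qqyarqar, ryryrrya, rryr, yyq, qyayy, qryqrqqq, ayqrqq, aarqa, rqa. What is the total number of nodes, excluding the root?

Insert word by word; a character creates a node only if that edge doesn't already exist:
  "yaqrqqaq" → 8 new (y, a, q, r, q, q, a, q)
  "ayy" → 3 new (a, y, y)
  "raqyaaqq" → 8 new (r, a, q, y, a, a, q, q)
  "qqyarqar" → 8 new (q, q, y, a, r, q, a, r)
  "ryryrrya" → prefix "r" already present; 7 new (y, r, y, r, r, y, a)
  "rryr" → prefix "r" already present; 3 new (r, y, r)
  "yyq" → prefix "y" already present; 2 new (y, q)
  "qyayy" → prefix "q" already present; 4 new (y, a, y, y)
  "qryqrqqq" → prefix "q" already present; 7 new (r, y, q, r, q, q, q)
  "ayqrqq" → prefix "ay" already present; 4 new (q, r, q, q)
  "aarqa" → prefix "a" already present; 4 new (a, r, q, a)
  "rqa" → prefix "r" already present; 2 new (q, a)
Total nodes = 8 + 3 + 8 + 8 + 7 + 3 + 2 + 4 + 7 + 4 + 4 + 2 = 60

60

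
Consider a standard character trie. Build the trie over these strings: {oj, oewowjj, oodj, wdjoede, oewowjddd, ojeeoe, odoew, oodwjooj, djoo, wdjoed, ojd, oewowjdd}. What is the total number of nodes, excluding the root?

39

Count nodes per top-level branch (shared prefixes stored once):
  'd'-branch (djoo): 4 nodes
  'o'-branch (odoew, oewowjdd, oewowjddd, oewowjj, oj, ojd, ojeeoe, oodj, oodwjooj): 28 nodes
  'w'-branch (wdjoed, wdjoede): 7 nodes
Sum: 39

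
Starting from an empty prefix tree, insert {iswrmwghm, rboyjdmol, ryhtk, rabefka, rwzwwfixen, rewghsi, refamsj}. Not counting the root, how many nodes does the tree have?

48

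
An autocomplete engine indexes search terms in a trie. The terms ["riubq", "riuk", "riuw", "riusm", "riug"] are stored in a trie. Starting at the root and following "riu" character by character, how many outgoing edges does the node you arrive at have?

5

Walk "riu" from the root, arriving at one node.
Distinct next characters after "riu": b, g, k, s, w.
That node has 5 child edges.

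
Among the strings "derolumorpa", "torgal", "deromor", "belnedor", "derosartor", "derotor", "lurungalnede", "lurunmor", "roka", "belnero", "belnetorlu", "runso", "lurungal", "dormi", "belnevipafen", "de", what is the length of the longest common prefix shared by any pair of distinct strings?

Equivalently: take the maximum, over all pairs, of their longest common prefix length.
"lurungal" and "lurungalnede" agree on "lurungal" (8 characters) before diverging; nothing deeper is shared.
Longest shared-prefix length: 8

8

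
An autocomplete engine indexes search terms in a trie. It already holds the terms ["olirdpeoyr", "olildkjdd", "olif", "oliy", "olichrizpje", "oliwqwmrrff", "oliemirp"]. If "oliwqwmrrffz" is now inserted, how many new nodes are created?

Walking "oliwqwmrrffz" from the root, the first 11 characters ("oliwqwmrrff") follow existing edges; "z" is the first miss.
So 12 − 11 = 1 new nodes.

1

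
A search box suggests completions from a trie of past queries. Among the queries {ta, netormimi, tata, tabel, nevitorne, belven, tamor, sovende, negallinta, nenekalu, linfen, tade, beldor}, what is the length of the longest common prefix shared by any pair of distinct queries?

Equivalently: take the maximum, over all pairs, of their longest common prefix length.
e.g. "beldor" and "belven" share the prefix "bel" of length 3; no pair shares a longer one.
Longest shared-prefix length: 3

3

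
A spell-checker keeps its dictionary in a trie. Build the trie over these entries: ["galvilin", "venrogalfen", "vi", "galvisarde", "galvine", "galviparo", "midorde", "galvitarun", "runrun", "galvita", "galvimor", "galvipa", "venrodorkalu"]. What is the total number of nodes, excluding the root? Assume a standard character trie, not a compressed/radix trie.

59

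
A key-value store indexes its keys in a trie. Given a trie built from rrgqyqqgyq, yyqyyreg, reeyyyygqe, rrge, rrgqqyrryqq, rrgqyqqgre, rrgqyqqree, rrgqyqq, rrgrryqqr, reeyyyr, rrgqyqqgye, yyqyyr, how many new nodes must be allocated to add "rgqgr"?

"r" is already a path in the trie; the remaining "gqgr" must be added.
New nodes needed: |"rgqgr"| − 1 = 5 − 1 = 4.

4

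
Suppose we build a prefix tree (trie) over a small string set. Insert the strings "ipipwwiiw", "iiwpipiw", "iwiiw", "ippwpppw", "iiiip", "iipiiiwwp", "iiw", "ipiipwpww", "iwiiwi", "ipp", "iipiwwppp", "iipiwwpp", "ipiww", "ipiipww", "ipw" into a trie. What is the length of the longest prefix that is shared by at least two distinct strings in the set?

The deepest shared node is where two words last agree before diverging.
e.g. "iipiwwpp" and "iipiwwppp" share the prefix "iipiwwpp" of length 8; no pair shares a longer one.
Longest shared-prefix length: 8

8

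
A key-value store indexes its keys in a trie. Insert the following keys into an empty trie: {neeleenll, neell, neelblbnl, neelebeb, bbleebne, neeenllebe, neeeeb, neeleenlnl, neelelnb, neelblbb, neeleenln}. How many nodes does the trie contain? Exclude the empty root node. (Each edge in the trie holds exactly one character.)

41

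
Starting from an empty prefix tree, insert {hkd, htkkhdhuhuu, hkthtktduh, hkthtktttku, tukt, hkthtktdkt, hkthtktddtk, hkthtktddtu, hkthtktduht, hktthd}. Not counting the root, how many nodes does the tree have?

Insert word by word; a character creates a node only if that edge doesn't already exist:
  "hkd" → 3 new (h, k, d)
  "htkkhdhuhuu" → prefix "h" already present; 10 new (t, k, k, h, d, h, u, h, u, u)
  "hkthtktduh" → prefix "hk" already present; 8 new (t, h, t, k, t, d, u, h)
  "hkthtktttku" → prefix "hkthtkt" already present; 4 new (t, t, k, u)
  "tukt" → 4 new (t, u, k, t)
  "hkthtktdkt" → prefix "hkthtktd" already present; 2 new (k, t)
  "hkthtktddtk" → prefix "hkthtktd" already present; 3 new (d, t, k)
  "hkthtktddtu" → prefix "hkthtktddt" already present; 1 new (u)
  "hkthtktduht" → prefix "hkthtktduh" already present; 1 new (t)
  "hktthd" → prefix "hkt" already present; 3 new (t, h, d)
Total nodes = 3 + 10 + 8 + 4 + 4 + 2 + 3 + 1 + 1 + 3 = 39

39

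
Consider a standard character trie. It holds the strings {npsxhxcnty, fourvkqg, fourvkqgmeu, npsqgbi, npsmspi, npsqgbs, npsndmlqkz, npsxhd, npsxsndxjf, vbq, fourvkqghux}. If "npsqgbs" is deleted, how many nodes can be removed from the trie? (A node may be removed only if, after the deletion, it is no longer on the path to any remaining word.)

After clearing the end-marker at "npsqgbs", prune upward until reaching a node still needed by another word.
The suffix "s" (1 node) is used only by "npsqgbs"; the node for "npsqgb" still has the child "i", so pruning stops there.
Nodes removed: 1

1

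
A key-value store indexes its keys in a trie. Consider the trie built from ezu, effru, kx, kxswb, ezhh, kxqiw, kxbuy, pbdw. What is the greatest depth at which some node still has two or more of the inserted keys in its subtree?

Look for the deepest trie node that still has at least two words in its subtree.
e.g. "ezhh" and "ezu" share the prefix "ez" of length 2; no pair shares a longer one.
Longest shared-prefix length: 2

2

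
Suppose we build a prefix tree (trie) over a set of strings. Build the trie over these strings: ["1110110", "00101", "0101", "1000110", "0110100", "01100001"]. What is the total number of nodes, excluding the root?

Count nodes per top-level branch (shared prefixes stored once):
  '0'-branch (00101, 0101, 01100001, 0110100): 17 nodes
  '1'-branch (1000110, 1110110): 13 nodes
Sum: 30

30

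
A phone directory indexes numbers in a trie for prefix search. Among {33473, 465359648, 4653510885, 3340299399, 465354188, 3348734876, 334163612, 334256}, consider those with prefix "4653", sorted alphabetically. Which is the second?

465354188

DFS of the "4653" subtree visits, in order: "4653510885", "465354188", "465359648"
Position 2: 465354188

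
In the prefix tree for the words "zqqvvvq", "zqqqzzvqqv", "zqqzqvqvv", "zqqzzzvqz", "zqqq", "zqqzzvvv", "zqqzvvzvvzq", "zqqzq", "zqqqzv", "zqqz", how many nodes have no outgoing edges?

Leaves are exactly the stored words that no other stored word extends.
Those words: "zqqqzv", "zqqqzzvqqv", "zqqvvvq", "zqqzqvqvv", "zqqzvvzvvzq", "zqqzzvvv", "zqqzzzvqz"
Leaf count: 7

7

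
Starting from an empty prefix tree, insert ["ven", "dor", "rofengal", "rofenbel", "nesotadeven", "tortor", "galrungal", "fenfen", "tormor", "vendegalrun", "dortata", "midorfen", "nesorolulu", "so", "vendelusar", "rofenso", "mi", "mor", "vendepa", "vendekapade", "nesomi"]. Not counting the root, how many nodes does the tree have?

Trace insertions, counting only characters that open a new branch:
  "ven" → 3 new (v, e, n)
  "dor" → 3 new (d, o, r)
  "rofengal" → 8 new (r, o, f, e, n, g, a, l)
  "rofenbel" → prefix "rofen" already present; 3 new (b, e, l)
  "nesotadeven" → 11 new (n, e, s, o, t, a, d, e, v, e, n)
  "tortor" → 6 new (t, o, r, t, o, r)
  "galrungal" → 9 new (g, a, l, r, u, n, g, a, l)
  "fenfen" → 6 new (f, e, n, f, e, n)
  "tormor" → prefix "tor" already present; 3 new (m, o, r)
  "vendegalrun" → prefix "ven" already present; 8 new (d, e, g, a, l, r, u, n)
  "dortata" → prefix "dor" already present; 4 new (t, a, t, a)
  "midorfen" → 8 new (m, i, d, o, r, f, e, n)
  "nesorolulu" → prefix "neso" already present; 6 new (r, o, l, u, l, u)
  "so" → 2 new (s, o)
  "vendelusar" → prefix "vende" already present; 5 new (l, u, s, a, r)
  "rofenso" → prefix "rofen" already present; 2 new (s, o)
  "mi" → prefix "mi" already present; 0 new (none)
  "mor" → prefix "m" already present; 2 new (o, r)
  "vendepa" → prefix "vende" already present; 2 new (p, a)
  "vendekapade" → prefix "vende" already present; 6 new (k, a, p, a, d, e)
  "nesomi" → prefix "neso" already present; 2 new (m, i)
Total nodes = 3 + 3 + 8 + 3 + 11 + 6 + 9 + 6 + 3 + 8 + 4 + 8 + 6 + 2 + 5 + 2 + 0 + 2 + 2 + 6 + 2 = 99

99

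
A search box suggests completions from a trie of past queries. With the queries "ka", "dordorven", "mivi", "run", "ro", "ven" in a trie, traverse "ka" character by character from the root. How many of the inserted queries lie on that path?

1

Walk "ka" from the root; an end-of-word marker is hit whenever a stored word is a prefix of "ka".
Prefixes of the query that are stored words: "ka"
Count: 1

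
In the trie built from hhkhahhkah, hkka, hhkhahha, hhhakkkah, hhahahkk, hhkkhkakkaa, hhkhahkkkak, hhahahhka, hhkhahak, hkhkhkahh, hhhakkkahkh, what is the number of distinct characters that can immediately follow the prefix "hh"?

Follow the path "hh" to its node, then look at its outgoing edges.
Distinct next characters after "hh": a, h, k.
That node has 3 child edges.

3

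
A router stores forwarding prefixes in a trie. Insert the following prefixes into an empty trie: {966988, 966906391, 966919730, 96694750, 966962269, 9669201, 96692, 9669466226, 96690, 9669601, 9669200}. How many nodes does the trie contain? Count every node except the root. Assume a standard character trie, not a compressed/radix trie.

Count nodes per top-level branch (shared prefixes stored once):
  '9'-branch (96690, 966906391, 966919730, 96692, 9669200, 9669201, 9669466226, 96694750, 9669601, 966962269, 966988): 36 nodes
Sum: 36

36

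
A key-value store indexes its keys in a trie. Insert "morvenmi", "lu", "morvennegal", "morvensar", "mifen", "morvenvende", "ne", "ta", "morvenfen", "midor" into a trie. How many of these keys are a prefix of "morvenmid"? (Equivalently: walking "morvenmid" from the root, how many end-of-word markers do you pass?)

Check each prefix of "morvenmid" against the stored set — each match is an end-marker on the path.
Prefixes of the query that are stored words: "morvenmi"
Count: 1

1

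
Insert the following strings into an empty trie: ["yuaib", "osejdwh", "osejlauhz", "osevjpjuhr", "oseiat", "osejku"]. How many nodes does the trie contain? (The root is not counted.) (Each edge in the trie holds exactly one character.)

29

Trie structure (* marks end of a word):
(root)
├─ o
│  └─ s
│     └─ e
│        ├─ i
│        │  └─ a
│        │     └─ t *
│        ├─ j
│        │  ├─ d
│        │  │  └─ w
│        │  │     └─ h *
│        │  ├─ k
│        │  │  └─ u *
│        │  └─ l
│        │     └─ a
│        │        └─ u
│        │           └─ h
│        │              └─ z *
│        └─ v
│           └─ j
│              └─ p
│                 └─ j
│                    └─ u
│                       └─ h
│                          └─ r *
└─ y
   └─ u
      └─ a
         └─ i
            └─ b *
Counting every labelled node above: 29.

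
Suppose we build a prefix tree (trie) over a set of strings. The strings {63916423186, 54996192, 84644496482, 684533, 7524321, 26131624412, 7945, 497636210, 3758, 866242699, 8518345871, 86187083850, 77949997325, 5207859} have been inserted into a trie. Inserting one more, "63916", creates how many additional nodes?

0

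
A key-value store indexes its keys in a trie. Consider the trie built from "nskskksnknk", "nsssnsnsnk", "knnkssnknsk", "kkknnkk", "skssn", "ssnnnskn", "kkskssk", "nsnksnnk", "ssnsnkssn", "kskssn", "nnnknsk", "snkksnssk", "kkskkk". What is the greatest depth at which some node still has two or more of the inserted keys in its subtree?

4

Equivalently: take the maximum, over all pairs, of their longest common prefix length.
e.g. "kkskkk" and "kkskssk" share the prefix "kksk" of length 4; no pair shares a longer one.
Longest shared-prefix length: 4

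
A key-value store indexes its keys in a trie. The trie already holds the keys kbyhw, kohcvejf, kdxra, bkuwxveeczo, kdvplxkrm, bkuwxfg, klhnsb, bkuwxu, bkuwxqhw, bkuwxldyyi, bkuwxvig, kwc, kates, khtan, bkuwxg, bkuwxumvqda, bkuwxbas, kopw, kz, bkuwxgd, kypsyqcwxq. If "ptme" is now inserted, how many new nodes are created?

No existing word starts with "p", so every character of "ptme" needs a new node.
4 − 0 = 4 new nodes.

4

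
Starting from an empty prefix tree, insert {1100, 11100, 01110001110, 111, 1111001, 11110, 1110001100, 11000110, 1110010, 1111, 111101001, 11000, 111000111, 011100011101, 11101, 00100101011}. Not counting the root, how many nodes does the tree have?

For each word, the new-node count is its length minus the longest prefix already in the trie:
  "1100" → 4 new (1, 1, 0, 0)
  "11100" → prefix "11" already present; 3 new (1, 0, 0)
  "01110001110" → 11 new (0, 1, 1, 1, 0, 0, 0, 1, 1, 1, 0)
  "111" → prefix "111" already present; 0 new (none)
  "1111001" → prefix "111" already present; 4 new (1, 0, 0, 1)
  "11110" → prefix "11110" already present; 0 new (none)
  "1110001100" → prefix "11100" already present; 5 new (0, 1, 1, 0, 0)
  "11000110" → prefix "1100" already present; 4 new (0, 1, 1, 0)
  "1110010" → prefix "11100" already present; 2 new (1, 0)
  "1111" → prefix "1111" already present; 0 new (none)
  "111101001" → prefix "11110" already present; 4 new (1, 0, 0, 1)
  "11000" → prefix "11000" already present; 0 new (none)
  "111000111" → prefix "11100011" already present; 1 new (1)
  "011100011101" → prefix "01110001110" already present; 1 new (1)
  "11101" → prefix "1110" already present; 1 new (1)
  "00100101011" → prefix "0" already present; 10 new (0, 1, 0, 0, 1, 0, 1, 0, 1, 1)
Total nodes = 4 + 3 + 11 + 0 + 4 + 0 + 5 + 4 + 2 + 0 + 4 + 0 + 1 + 1 + 1 + 10 = 50

50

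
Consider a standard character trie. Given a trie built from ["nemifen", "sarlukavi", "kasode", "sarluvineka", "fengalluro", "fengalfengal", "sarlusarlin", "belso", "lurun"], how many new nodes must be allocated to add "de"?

2

No existing word starts with "d", so every character of "de" needs a new node.
2 − 0 = 2 new nodes.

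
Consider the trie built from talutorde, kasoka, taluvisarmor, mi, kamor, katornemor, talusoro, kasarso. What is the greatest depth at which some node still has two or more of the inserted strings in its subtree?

4

Equivalently: take the maximum, over all pairs, of their longest common prefix length.
e.g. "talusoro" and "talutorde" share the prefix "talu" of length 4; no pair shares a longer one.
Longest shared-prefix length: 4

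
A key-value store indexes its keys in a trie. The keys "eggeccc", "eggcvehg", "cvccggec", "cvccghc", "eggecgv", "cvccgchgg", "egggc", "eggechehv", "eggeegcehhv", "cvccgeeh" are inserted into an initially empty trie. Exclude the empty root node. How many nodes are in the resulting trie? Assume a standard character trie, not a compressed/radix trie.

44

Count nodes per top-level branch (shared prefixes stored once):
  'c'-branch (cvccgchgg, cvccgeeh, cvccggec, cvccghc): 17 nodes
  'e'-branch (eggcvehg, eggeccc, eggecgv, eggechehv, eggeegcehhv, egggc): 27 nodes
Sum: 44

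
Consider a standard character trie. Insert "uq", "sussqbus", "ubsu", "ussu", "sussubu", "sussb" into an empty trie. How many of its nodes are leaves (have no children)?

6

A leaf is a node with no children — equivalently, the end of a word that is not a proper prefix of any other stored word.
Those words: "sussb", "sussqbus", "sussubu", "ubsu", "uq", "ussu"
Leaf count: 6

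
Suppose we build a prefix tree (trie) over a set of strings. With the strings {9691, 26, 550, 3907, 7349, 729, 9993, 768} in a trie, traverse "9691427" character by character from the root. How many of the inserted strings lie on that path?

Walk "9691427" from the root; an end-of-word marker is hit whenever a stored word is a prefix of "9691427".
Prefixes of the query that are stored words: "9691"
Count: 1

1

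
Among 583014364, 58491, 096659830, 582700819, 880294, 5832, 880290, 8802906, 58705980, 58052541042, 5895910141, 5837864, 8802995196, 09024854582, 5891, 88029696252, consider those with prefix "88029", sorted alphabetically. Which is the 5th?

Words with prefix "88029", in lexicographic order: "880290", "8802906", "880294", "88029696252", "8802995196"
Position 5: 8802995196

8802995196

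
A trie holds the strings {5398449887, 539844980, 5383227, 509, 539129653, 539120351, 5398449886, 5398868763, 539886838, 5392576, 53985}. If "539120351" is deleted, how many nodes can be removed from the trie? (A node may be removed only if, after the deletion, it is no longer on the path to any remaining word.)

Walk "539120351" from the leaf back toward the root, removing each node that no remaining word uses.
The suffix "0351" (4 nodes) is used only by "539120351"; the node for "53912" still has the child "9", so pruning stops there.
Nodes removed: 4

4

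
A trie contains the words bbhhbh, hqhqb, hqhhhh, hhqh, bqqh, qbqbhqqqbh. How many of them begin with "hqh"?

Filter for entries beginning with "hqh":
Words under "hqh": hqhhhh, hqhqb
Count: 2

2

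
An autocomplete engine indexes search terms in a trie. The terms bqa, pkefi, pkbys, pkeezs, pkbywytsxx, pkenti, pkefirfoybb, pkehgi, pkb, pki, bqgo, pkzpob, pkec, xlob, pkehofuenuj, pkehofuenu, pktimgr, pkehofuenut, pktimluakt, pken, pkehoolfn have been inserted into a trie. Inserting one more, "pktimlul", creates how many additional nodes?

1

"pktimlu" is already a path in the trie; the remaining "l" must be added.
Each of the 1 remaining characters creates one node.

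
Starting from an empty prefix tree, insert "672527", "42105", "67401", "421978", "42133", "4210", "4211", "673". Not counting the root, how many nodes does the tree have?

Count nodes per top-level branch (shared prefixes stored once):
  '4'-branch (4210, 42105, 4211, 42133, 421978): 11 nodes
  '6'-branch (672527, 673, 67401): 10 nodes
Sum: 21

21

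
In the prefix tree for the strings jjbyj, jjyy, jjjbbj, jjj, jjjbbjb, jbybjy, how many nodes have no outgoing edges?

4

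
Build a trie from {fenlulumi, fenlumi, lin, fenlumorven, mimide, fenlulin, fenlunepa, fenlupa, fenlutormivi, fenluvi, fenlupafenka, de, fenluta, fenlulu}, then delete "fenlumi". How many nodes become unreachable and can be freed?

1

After clearing the end-marker at "fenlumi", prune upward until reaching a node still needed by another word.
The suffix "i" (1 node) is used only by "fenlumi"; the node for "fenlum" still has the child "o", so pruning stops there.
Nodes removed: 1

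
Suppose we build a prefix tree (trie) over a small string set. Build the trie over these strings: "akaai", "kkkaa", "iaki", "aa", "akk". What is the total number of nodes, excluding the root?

Trace insertions, counting only characters that open a new branch:
  "akaai" → 5 new (a, k, a, a, i)
  "kkkaa" → 5 new (k, k, k, a, a)
  "iaki" → 4 new (i, a, k, i)
  "aa" → prefix "a" already present; 1 new (a)
  "akk" → prefix "ak" already present; 1 new (k)
Total nodes = 5 + 5 + 4 + 1 + 1 = 16

16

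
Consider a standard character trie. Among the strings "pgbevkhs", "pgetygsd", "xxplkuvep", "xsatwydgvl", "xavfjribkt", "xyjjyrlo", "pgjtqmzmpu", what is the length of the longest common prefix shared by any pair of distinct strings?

The deepest shared node is where two words last agree before diverging.
"pgbevkhs" and "pgetygsd" agree on "pg" (2 characters) before diverging; nothing deeper is shared.
Longest shared-prefix length: 2

2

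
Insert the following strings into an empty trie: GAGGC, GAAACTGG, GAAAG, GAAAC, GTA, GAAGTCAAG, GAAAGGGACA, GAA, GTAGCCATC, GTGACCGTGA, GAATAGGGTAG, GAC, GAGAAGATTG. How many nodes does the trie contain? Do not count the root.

Count nodes per top-level branch (shared prefixes stored once):
  'G'-branch (GAA, GAAAC, GAAACTGG, GAAAG, GAAAGGGACA, GAAGTCAAG, GAATAGGGTAG, GAC, GAGAAGATTG, GAGGC, GTA, GTAGCCATC, GTGACCGTGA): 55 nodes
Sum: 55

55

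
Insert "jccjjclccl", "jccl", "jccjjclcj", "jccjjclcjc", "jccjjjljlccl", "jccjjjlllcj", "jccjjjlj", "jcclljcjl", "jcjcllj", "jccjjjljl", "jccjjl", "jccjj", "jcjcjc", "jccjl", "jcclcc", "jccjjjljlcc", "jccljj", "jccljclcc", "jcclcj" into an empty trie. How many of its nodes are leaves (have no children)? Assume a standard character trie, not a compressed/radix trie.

13

A leaf is a node with no children — equivalently, the end of a word that is not a proper prefix of any other stored word.
Those words: "jccjjclccl", "jccjjclcjc", "jccjjjljlccl", "jccjjjlllcj", "jccjjl", "jccjl", "jcclcc", "jcclcj", "jccljclcc", "jccljj", "jcclljcjl", "jcjcjc", "jcjcllj"
Leaf count: 13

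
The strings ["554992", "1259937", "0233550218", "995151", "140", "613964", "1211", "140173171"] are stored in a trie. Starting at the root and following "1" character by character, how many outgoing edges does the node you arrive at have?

The children of the "1" node are the distinct next characters among strings starting with "1".
Characters that immediately follow "1" among the stored strings: {2, 4}.
That node has 2 child edges.

2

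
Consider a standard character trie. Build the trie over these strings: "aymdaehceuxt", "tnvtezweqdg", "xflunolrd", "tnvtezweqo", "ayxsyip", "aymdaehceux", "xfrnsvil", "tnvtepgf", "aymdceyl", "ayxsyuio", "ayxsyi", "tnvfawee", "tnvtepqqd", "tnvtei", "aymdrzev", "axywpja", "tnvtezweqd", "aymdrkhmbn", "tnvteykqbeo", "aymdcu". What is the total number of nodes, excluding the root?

85

Insert word by word; a character creates a node only if that edge doesn't already exist:
  "aymdaehceuxt" → 12 new (a, y, m, d, a, e, h, c, e, u, x, t)
  "tnvtezweqdg" → 11 new (t, n, v, t, e, z, w, e, q, d, g)
  "xflunolrd" → 9 new (x, f, l, u, n, o, l, r, d)
  "tnvtezweqo" → prefix "tnvtezweq" already present; 1 new (o)
  "ayxsyip" → prefix "ay" already present; 5 new (x, s, y, i, p)
  "aymdaehceux" → prefix "aymdaehceux" already present; 0 new (none)
  "xfrnsvil" → prefix "xf" already present; 6 new (r, n, s, v, i, l)
  "tnvtepgf" → prefix "tnvte" already present; 3 new (p, g, f)
  "aymdceyl" → prefix "aymd" already present; 4 new (c, e, y, l)
  "ayxsyuio" → prefix "ayxsy" already present; 3 new (u, i, o)
  "ayxsyi" → prefix "ayxsyi" already present; 0 new (none)
  "tnvfawee" → prefix "tnv" already present; 5 new (f, a, w, e, e)
  "tnvtepqqd" → prefix "tnvtep" already present; 3 new (q, q, d)
  "tnvtei" → prefix "tnvte" already present; 1 new (i)
  "aymdrzev" → prefix "aymd" already present; 4 new (r, z, e, v)
  "axywpja" → prefix "a" already present; 6 new (x, y, w, p, j, a)
  "tnvtezweqd" → prefix "tnvtezweqd" already present; 0 new (none)
  "aymdrkhmbn" → prefix "aymdr" already present; 5 new (k, h, m, b, n)
  "tnvteykqbeo" → prefix "tnvte" already present; 6 new (y, k, q, b, e, o)
  "aymdcu" → prefix "aymdc" already present; 1 new (u)
Total nodes = 12 + 11 + 9 + 1 + 5 + 0 + 6 + 3 + 4 + 3 + 0 + 5 + 3 + 1 + 4 + 6 + 0 + 5 + 6 + 1 = 85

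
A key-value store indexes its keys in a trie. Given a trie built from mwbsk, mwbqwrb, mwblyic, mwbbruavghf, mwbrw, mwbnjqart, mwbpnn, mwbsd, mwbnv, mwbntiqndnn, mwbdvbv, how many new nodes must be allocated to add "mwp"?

The longest prefix of "mwp" already in the trie is "mw" (length 2).
New nodes needed: |"mwp"| − 2 = 3 − 2 = 1.

1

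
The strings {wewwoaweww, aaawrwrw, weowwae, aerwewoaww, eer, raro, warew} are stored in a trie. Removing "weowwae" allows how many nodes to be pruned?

5

A node on "weowwae"'s path can go only if nothing else ends at it or branches off below it.
The suffix "owwae" (5 nodes) is used only by "weowwae"; the node for "we" still has the child "w", so pruning stops there.
Nodes removed: 5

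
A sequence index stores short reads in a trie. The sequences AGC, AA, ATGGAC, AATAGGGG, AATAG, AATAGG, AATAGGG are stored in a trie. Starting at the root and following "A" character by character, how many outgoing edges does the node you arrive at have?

3

The children of the "A" node are the distinct next characters among strings starting with "A".
Characters that immediately follow "A" among the stored strings: {A, G, T}.
That node has 3 child edges.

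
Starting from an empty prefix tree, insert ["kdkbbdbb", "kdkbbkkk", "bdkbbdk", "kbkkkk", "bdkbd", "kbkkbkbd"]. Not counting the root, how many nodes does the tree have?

28

Count nodes per top-level branch (shared prefixes stored once):
  'b'-branch (bdkbbdk, bdkbd): 8 nodes
  'k'-branch (kbkkbkbd, kbkkkk, kdkbbdbb, kdkbbkkk): 20 nodes
Sum: 28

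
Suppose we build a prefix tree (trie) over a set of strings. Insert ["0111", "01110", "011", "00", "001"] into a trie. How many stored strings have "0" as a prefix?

5

Traverse to the node for "0", then collect every word in that subtree.
Words under "0": 00, 001, 011, 0111, 01110
Count: 5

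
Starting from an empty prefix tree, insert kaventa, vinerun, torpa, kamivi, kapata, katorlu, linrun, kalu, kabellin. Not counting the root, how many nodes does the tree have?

Count nodes per top-level branch (shared prefixes stored once):
  'k'-branch (kabellin, kalu, kamivi, kapata, katorlu, kaventa): 28 nodes
  'l'-branch (linrun): 6 nodes
  't'-branch (torpa): 5 nodes
  'v'-branch (vinerun): 7 nodes
Sum: 46

46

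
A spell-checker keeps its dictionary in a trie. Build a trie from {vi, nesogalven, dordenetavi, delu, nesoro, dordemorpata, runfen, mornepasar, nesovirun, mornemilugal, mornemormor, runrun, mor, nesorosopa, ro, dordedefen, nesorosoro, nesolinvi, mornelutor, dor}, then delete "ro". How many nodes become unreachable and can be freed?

A node on "ro"'s path can go only if nothing else ends at it or branches off below it.
The suffix "o" (1 node) is used only by "ro"; the node for "r" still has the child "u", so pruning stops there.
Nodes removed: 1

1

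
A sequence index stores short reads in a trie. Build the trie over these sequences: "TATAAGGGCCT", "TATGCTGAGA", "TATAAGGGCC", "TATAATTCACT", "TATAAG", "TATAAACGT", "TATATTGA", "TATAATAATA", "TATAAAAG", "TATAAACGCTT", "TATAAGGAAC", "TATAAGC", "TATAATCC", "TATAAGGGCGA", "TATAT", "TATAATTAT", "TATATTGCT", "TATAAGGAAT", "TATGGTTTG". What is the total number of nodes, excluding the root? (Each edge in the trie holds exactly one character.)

59

Count nodes per top-level branch (shared prefixes stored once):
  'T'-branch (TATAAAAG, TATAAACGCTT, TATAAACGT, TATAAG, TATAAGC, TATAAGGAAC, TATAAGGAAT, TATAAGGGCC, TATAAGGGCCT, TATAAGGGCGA, TATAATAATA, TATAATCC, TATAATTAT, TATAATTCACT, TATAT, TATATTGA, TATATTGCT, TATGCTGAGA, TATGGTTTG): 59 nodes
Sum: 59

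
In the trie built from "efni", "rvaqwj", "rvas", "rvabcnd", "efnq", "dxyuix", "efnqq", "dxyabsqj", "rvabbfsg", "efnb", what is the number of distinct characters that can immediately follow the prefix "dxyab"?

1

Walk "dxyab" from the root, arriving at one node.
Distinct next characters after "dxyab": s.
That node has 1 child edge.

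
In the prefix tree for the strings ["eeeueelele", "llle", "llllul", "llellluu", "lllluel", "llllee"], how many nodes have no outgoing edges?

A leaf is a node with no children — equivalently, the end of a word that is not a proper prefix of any other stored word.
Those words: "eeeueelele", "llellluu", "llle", "llllee", "lllluel", "llllul"
Leaf count: 6

6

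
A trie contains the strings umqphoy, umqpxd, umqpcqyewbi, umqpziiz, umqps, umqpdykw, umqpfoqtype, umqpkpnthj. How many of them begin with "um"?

Filter for entries beginning with "um":
Matches: "umqpcqyewbi", "umqpdykw", "umqpfoqtype", "umqphoy", "umqpkpnthj", "umqps", "umqpxd", "umqpziiz"
Count: 8

8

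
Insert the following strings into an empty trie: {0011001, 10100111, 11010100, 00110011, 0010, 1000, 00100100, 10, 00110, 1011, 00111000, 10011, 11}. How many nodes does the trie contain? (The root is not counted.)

Trie structure (* marks end of a word):
(root)
├─ 0
│  └─ 0
│     └─ 1
│        ├─ 0 *
│        │  └─ 0
│        │     └─ 1
│        │        └─ 0
│        │           └─ 0 *
│        └─ 1
│           ├─ 0 *
│           │  └─ 0
│           │     └─ 1 *
│           │        └─ 1 *
│           └─ 1
│              └─ 0
│                 └─ 0
│                    └─ 0 *
└─ 1
   ├─ 0 *
   │  ├─ 0
   │  │  ├─ 0 *
   │  │  └─ 1
   │  │     └─ 1 *
   │  └─ 1
   │     ├─ 0
   │     │  └─ 0
   │     │     └─ 1
   │     │        └─ 1
   │     │           └─ 1 *
   │     └─ 1 *
   └─ 1 *
      └─ 0
         └─ 1
            └─ 0
               └─ 1
                  └─ 0
                     └─ 0 *
Counting every labelled node above: 37.

37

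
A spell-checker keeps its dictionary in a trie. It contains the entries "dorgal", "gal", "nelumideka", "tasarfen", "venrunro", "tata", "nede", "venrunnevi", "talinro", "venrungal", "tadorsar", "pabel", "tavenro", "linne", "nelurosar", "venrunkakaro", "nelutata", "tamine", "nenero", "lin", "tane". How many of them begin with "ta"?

Walk to "ta"; the words in its subtree are exactly those with that prefix.
Words under "ta": tadorsar, talinro, tamine, tane, tasarfen, tata, tavenro
Count: 7

7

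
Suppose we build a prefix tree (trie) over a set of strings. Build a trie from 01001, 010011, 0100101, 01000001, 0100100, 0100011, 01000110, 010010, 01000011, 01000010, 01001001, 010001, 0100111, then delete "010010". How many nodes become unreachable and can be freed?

A node on "010010"'s path can go only if nothing else ends at it or branches off below it.
Every node on "010010" is still needed (e.g. by "0100101"), so nothing is freed.
Nodes removed: 0

0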